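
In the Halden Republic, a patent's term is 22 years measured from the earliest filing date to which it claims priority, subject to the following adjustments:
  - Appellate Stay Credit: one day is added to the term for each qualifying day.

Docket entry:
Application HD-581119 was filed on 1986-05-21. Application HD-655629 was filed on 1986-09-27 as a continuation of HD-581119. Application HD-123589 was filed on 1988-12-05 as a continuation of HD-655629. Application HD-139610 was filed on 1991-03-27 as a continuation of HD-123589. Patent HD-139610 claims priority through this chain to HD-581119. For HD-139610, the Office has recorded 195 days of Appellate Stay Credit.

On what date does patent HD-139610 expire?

Earliest priority filing: 21 May 1986.
Base term: 21 May 1986 + 22 years → 21 May 2008.
Appellate Stay Credit: +195 days → 2 December 2008.

December 2, 2008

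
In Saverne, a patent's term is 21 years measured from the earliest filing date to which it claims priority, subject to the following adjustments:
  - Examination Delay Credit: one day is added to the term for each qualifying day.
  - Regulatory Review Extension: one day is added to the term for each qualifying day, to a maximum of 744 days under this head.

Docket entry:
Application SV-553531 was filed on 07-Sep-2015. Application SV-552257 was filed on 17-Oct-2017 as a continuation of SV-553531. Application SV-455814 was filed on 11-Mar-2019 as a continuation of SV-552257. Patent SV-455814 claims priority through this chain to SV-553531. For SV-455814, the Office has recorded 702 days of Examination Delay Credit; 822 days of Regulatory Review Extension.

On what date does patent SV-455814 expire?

Earliest priority filing: 7 September 2015.
Base term: 7 September 2015 + 21 years → 7 September 2036.
Examination Delay Credit: +702 days → 10 August 2038.
Regulatory Review Extension: 822 days claimed exceeds the 744-day cap, so +744 days → 23 August 2040.

August 23, 2040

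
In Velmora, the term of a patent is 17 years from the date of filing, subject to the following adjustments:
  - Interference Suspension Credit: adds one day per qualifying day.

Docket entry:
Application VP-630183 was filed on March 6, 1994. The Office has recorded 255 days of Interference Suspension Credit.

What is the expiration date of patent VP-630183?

2011-11-16

Base term: filing date + 17 years → 6 March 2011.
Interference Suspension Credit: +255 days → 16 November 2011.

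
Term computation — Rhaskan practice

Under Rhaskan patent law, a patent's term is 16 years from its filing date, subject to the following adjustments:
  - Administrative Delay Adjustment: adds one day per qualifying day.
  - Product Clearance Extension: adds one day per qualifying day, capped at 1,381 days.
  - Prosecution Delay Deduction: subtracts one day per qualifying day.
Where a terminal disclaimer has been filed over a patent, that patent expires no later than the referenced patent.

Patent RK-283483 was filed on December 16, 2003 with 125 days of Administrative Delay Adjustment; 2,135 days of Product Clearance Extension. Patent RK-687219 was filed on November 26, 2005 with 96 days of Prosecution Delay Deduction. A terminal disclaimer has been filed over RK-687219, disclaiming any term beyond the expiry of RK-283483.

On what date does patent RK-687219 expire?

August 22, 2021

Natural term of RK-687219:
  Base: filing + 16 years → 26 November 2021.
  Prosecution Delay Deduction: −96 days → 22 August 2021.
Expiry of referenced patent RK-283483:
  Base: filing + 16 years → 16 December 2019.
  Administrative Delay Adjustment: +125 days → 19 April 2020.
  Product Clearance Extension: 2135 days claimed exceeds the 1381-day cap, so +1381 days → 30 January 2024.
Terminal disclaimer: RK-687219 expires on the earlier of 22 August 2021 and 30 January 2024.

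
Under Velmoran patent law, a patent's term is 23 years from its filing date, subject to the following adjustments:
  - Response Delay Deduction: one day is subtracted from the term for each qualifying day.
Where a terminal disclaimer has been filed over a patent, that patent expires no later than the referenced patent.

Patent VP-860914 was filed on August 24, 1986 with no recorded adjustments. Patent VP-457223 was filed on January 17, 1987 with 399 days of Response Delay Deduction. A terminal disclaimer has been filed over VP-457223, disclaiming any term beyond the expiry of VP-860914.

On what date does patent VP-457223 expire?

Natural term of VP-457223:
  Base: filing + 23 years → 17 January 2010.
  Response Delay Deduction: −399 days → 14 December 2008.
Expiry of referenced patent VP-860914:
  Base: filing + 23 years → 24 August 2009.
Terminal disclaimer: VP-457223 expires on the earlier of 14 December 2008 and 24 August 2009.

2008-12-14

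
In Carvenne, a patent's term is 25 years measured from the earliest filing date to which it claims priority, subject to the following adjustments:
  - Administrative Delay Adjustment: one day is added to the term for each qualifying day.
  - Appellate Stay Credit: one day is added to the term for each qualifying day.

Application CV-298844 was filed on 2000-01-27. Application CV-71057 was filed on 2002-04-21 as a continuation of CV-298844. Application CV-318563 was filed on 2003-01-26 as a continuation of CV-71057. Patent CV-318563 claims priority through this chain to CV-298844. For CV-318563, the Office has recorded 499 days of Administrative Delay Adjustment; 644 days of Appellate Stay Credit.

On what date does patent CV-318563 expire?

2028-03-15

Earliest priority filing: 27 January 2000.
Base term: 27 January 2000 + 25 years → 27 January 2025.
Administrative Delay Adjustment: +499 days → 10 June 2026.
Appellate Stay Credit: +644 days → 15 March 2028.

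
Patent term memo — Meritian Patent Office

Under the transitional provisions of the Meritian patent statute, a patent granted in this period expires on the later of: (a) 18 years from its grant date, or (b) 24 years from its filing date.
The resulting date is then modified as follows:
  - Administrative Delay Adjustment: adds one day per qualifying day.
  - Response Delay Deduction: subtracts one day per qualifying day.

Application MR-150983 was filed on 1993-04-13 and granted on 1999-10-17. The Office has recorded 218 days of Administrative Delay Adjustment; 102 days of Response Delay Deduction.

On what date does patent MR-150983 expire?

2018-02-10

(a) grant + 18 years → 17 October 2017.
(b) filing + 24 years → 13 April 2017.
Later of the two: 17 October 2017.
Administrative Delay Adjustment: +218 days → 23 May 2018.
Response Delay Deduction: −102 days → 10 February 2018.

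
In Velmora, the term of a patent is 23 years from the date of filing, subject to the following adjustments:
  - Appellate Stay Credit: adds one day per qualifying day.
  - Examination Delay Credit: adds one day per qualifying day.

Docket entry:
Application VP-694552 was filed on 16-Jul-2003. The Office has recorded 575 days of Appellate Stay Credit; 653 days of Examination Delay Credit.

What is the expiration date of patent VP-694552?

Base term: filing date + 23 years → 16 July 2026.
Appellate Stay Credit: +575 days → 11 February 2028.
Examination Delay Credit: +653 days → 25 November 2029.

2029-11-25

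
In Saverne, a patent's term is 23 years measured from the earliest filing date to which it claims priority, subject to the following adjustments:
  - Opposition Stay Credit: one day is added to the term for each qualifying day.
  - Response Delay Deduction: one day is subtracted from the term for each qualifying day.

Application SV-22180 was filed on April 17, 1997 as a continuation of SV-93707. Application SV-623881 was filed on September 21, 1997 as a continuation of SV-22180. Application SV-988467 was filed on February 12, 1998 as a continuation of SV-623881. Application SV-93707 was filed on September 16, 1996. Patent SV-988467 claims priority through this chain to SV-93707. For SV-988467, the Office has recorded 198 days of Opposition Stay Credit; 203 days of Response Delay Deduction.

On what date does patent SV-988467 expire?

Earliest priority filing: 16 September 1996.
Base term: 16 September 1996 + 23 years → 16 September 2019.
Opposition Stay Credit: +198 days → 1 April 2020.
Response Delay Deduction: −203 days → 11 September 2019.

2019-09-11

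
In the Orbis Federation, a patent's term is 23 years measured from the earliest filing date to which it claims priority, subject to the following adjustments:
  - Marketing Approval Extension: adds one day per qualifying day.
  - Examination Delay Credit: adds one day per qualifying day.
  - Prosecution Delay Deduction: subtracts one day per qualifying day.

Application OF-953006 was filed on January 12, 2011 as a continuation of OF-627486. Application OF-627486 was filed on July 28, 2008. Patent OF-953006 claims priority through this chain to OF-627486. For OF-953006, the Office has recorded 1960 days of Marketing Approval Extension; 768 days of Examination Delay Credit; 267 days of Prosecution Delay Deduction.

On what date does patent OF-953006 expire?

Earliest priority filing: 28 July 2008.
Base term: 28 July 2008 + 23 years → 28 July 2031.
Marketing Approval Extension: +1960 days → 8 December 2036.
Examination Delay Credit: +768 days → 15 January 2039.
Prosecution Delay Deduction: −267 days → 23 April 2038.

April 23, 2038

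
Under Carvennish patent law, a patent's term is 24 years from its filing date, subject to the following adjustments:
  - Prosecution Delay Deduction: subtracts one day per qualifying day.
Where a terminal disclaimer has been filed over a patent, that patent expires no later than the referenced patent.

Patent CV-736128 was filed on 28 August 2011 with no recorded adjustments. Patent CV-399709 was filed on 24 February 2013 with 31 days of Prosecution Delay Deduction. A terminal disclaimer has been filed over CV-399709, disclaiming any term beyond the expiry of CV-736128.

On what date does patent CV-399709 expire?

2035-08-28

Natural term of CV-399709:
  Base: filing + 24 years → 24 February 2037.
  Prosecution Delay Deduction: −31 days → 24 January 2037.
Expiry of referenced patent CV-736128:
  Base: filing + 24 years → 28 August 2035.
Terminal disclaimer: CV-399709 expires on the earlier of 24 January 2037 and 28 August 2035.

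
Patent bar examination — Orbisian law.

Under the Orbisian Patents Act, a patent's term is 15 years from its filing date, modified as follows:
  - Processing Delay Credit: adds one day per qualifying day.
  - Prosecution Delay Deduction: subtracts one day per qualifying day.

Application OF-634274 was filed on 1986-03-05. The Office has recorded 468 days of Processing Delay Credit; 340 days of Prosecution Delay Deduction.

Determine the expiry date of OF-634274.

2001-07-11

Base term: filing date + 15 years → 5 March 2001.
Processing Delay Credit: +468 days → 16 June 2002.
Prosecution Delay Deduction: −340 days → 11 July 2001.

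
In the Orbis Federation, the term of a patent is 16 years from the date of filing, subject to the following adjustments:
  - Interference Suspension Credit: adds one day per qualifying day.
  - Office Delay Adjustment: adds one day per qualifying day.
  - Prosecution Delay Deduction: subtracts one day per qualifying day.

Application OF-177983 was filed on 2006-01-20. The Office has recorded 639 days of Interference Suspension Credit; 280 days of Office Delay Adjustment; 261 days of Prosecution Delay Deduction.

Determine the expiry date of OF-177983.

November 9, 2023

Base term: filing date + 16 years → 20 January 2022.
Interference Suspension Credit: +639 days → 21 October 2023.
Office Delay Adjustment: +280 days → 27 July 2024.
Prosecution Delay Deduction: −261 days → 9 November 2023.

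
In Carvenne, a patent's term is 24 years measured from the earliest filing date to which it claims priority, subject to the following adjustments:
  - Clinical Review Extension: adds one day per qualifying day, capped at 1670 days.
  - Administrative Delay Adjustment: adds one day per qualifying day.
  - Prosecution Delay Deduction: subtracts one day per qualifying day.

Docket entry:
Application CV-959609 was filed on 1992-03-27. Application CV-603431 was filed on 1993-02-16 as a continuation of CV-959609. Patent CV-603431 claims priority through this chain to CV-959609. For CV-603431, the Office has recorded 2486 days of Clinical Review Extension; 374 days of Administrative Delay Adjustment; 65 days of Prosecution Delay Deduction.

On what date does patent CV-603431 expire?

Earliest priority filing: 27 March 1992.
Base term: 27 March 1992 + 24 years → 27 March 2016.
Clinical Review Extension: 2486 days claimed exceeds the 1670-day cap, so +1670 days → 22 October 2020.
Administrative Delay Adjustment: +374 days → 31 October 2021.
Prosecution Delay Deduction: −65 days → 27 August 2021.

2021-08-27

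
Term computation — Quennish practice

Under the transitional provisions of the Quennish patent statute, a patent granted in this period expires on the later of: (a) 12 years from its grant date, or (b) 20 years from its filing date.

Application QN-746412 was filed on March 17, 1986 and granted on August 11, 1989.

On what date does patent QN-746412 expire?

(a) grant + 12 years → 11 August 2001.
(b) filing + 20 years → 17 March 2006.
Later of the two: 17 March 2006.

March 17, 2006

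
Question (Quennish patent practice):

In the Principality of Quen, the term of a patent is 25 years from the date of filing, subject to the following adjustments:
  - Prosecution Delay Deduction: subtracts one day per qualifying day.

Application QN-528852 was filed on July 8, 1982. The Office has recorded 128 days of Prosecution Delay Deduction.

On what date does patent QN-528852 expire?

2007-03-02

Base term: filing date + 25 years → 8 July 2007.
Prosecution Delay Deduction: −128 days → 2 March 2007.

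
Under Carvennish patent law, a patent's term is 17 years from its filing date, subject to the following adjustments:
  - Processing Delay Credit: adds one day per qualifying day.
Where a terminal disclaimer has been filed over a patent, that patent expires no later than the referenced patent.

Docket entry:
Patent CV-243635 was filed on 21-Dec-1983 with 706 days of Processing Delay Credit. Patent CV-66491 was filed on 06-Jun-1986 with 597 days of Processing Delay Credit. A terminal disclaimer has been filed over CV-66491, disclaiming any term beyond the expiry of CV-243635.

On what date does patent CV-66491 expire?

November 27, 2002

Natural term of CV-66491:
  Base: filing + 17 years → 6 June 2003.
  Processing Delay Credit: +597 days → 23 January 2005.
Expiry of referenced patent CV-243635:
  Base: filing + 17 years → 21 December 2000.
  Processing Delay Credit: +706 days → 27 November 2002.
Terminal disclaimer: CV-66491 expires on the earlier of 23 January 2005 and 27 November 2002.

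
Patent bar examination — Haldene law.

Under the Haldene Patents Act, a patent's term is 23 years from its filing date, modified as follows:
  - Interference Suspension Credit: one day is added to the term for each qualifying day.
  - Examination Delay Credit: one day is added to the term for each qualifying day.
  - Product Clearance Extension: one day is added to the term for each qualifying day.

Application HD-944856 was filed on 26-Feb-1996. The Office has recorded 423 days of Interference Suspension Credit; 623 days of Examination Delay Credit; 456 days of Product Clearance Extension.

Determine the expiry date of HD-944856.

April 8, 2023

Base term: filing date + 23 years → 26 February 2019.
Interference Suspension Credit: +423 days → 24 April 2020.
Examination Delay Credit: +623 days → 7 January 2022.
Product Clearance Extension: +456 days → 8 April 2023.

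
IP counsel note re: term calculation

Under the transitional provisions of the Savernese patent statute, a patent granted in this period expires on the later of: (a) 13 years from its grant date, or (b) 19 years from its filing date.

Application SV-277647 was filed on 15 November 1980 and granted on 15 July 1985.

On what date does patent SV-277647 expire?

November 15, 1999

(a) grant + 13 years → 15 July 1998.
(b) filing + 19 years → 15 November 1999.
Later of the two: 15 November 1999.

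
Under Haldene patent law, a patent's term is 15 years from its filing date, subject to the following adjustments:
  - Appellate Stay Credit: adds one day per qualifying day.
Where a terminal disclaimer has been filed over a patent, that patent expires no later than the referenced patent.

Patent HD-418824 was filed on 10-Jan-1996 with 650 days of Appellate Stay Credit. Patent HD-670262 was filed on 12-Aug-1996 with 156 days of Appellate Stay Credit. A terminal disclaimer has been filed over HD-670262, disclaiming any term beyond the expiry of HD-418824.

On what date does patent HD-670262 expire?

January 15, 2012

Natural term of HD-670262:
  Base: filing + 15 years → 12 August 2011.
  Appellate Stay Credit: +156 days → 15 January 2012.
Expiry of referenced patent HD-418824:
  Base: filing + 15 years → 10 January 2011.
  Appellate Stay Credit: +650 days → 21 October 2012.
Terminal disclaimer: HD-670262 expires on the earlier of 15 January 2012 and 21 October 2012.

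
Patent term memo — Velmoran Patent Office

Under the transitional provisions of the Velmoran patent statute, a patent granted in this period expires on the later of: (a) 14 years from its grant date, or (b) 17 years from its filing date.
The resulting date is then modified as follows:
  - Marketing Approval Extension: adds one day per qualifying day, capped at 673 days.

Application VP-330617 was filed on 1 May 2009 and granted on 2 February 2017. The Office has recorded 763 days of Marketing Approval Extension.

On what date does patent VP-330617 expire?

(a) grant + 14 years → 2 February 2031.
(b) filing + 17 years → 1 May 2026.
Later of the two: 2 February 2031.
Marketing Approval Extension: 763 days claimed exceeds the 673-day cap, so +673 days → 6 December 2032.

2032-12-06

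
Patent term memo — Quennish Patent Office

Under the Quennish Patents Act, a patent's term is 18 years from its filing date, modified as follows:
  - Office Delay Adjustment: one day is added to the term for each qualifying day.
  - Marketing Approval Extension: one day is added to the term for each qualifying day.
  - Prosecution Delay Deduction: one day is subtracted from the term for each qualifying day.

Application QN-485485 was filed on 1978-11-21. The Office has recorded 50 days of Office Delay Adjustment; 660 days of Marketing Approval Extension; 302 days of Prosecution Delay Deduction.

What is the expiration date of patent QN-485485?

January 3, 1998

Base term: filing date + 18 years → 21 November 1996.
Office Delay Adjustment: +50 days → 10 January 1997.
Marketing Approval Extension: +660 days → 1 November 1998.
Prosecution Delay Deduction: −302 days → 3 January 1998.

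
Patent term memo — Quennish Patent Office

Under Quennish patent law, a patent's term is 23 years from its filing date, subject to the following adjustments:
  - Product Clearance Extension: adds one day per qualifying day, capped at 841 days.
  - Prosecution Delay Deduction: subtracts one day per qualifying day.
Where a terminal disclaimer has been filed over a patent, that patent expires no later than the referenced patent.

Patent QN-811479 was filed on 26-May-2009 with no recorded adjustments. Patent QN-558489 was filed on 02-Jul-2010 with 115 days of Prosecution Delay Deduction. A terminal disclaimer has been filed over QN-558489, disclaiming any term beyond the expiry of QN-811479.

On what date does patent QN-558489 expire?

Natural term of QN-558489:
  Base: filing + 23 years → 2 July 2033.
  Prosecution Delay Deduction: −115 days → 9 March 2033.
Expiry of referenced patent QN-811479:
  Base: filing + 23 years → 26 May 2032.
Terminal disclaimer: QN-558489 expires on the earlier of 9 March 2033 and 26 May 2032.

2032-05-26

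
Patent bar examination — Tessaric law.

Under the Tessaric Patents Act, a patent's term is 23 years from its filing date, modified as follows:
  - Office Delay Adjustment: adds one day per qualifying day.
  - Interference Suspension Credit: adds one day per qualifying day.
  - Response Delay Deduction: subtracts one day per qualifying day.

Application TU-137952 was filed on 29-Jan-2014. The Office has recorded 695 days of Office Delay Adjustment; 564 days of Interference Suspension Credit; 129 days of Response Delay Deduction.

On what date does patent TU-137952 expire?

Base term: filing date + 23 years → 29 January 2037.
Office Delay Adjustment: +695 days → 25 December 2038.
Interference Suspension Credit: +564 days → 11 July 2040.
Response Delay Deduction: −129 days → 4 March 2040.

March 4, 2040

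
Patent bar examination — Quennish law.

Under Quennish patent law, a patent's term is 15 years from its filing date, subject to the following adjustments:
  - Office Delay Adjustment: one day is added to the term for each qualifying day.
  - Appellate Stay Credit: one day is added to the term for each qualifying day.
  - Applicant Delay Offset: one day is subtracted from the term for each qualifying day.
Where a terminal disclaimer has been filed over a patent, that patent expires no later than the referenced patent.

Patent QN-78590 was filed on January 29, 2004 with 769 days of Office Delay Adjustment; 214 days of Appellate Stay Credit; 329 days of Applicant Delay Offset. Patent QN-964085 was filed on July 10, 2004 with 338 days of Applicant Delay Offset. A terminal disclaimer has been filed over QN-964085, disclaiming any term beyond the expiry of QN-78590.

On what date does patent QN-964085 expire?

August 6, 2018

Natural term of QN-964085:
  Base: filing + 15 years → 10 July 2019.
  Applicant Delay Offset: −338 days → 6 August 2018.
Expiry of referenced patent QN-78590:
  Base: filing + 15 years → 29 January 2019.
  Office Delay Adjustment: +769 days → 8 March 2021.
  Appellate Stay Credit: +214 days → 8 October 2021.
  Applicant Delay Offset: −329 days → 13 November 2020.
Terminal disclaimer: QN-964085 expires on the earlier of 6 August 2018 and 13 November 2020.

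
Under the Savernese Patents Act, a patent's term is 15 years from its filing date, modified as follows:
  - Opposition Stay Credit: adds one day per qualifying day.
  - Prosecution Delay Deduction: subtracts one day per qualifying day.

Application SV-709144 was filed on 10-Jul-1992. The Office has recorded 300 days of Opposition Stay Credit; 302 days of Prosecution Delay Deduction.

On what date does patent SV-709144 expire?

Base term: filing date + 15 years → 10 July 2007.
Opposition Stay Credit: +300 days → 5 May 2008.
Prosecution Delay Deduction: −302 days → 8 July 2007.

July 8, 2007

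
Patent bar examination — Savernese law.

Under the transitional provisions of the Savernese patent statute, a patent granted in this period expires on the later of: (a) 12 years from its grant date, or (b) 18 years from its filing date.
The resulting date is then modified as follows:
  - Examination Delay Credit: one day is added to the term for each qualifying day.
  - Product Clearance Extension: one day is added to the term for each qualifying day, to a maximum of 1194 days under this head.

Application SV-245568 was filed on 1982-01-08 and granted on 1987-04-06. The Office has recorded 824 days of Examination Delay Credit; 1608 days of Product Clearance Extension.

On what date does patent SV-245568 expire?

2005-07-18

(a) grant + 12 years → 6 April 1999.
(b) filing + 18 years → 8 January 2000.
Later of the two: 8 January 2000.
Examination Delay Credit: +824 days → 11 April 2002.
Product Clearance Extension: 1608 days claimed exceeds the 1194-day cap, so +1194 days → 18 July 2005.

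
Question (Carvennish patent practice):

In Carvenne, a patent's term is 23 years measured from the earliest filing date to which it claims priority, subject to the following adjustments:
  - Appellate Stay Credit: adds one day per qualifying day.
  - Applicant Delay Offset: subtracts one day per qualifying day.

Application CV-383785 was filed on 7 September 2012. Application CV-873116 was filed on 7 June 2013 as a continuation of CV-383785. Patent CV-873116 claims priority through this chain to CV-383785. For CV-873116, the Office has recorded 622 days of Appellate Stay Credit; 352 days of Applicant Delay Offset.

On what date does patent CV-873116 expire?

Earliest priority filing: 7 September 2012.
Base term: 7 September 2012 + 23 years → 7 September 2035.
Appellate Stay Credit: +622 days → 21 May 2037.
Applicant Delay Offset: −352 days → 3 June 2036.

June 3, 2036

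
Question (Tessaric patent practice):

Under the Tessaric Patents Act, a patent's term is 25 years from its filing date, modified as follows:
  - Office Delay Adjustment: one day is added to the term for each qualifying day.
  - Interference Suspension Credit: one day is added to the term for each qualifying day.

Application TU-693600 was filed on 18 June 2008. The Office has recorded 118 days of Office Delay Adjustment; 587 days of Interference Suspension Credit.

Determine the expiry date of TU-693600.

2035-05-24

Base term: filing date + 25 years → 18 June 2033.
Office Delay Adjustment: +118 days → 14 October 2033.
Interference Suspension Credit: +587 days → 24 May 2035.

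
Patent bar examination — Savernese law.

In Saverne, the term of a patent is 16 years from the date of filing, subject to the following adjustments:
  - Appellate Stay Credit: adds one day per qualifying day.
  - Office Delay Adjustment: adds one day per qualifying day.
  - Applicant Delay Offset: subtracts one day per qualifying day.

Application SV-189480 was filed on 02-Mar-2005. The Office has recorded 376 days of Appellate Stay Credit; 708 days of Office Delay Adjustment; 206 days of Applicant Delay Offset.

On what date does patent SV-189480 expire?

2023-07-28

Base term: filing date + 16 years → 2 March 2021.
Appellate Stay Credit: +376 days → 13 March 2022.
Office Delay Adjustment: +708 days → 19 February 2024.
Applicant Delay Offset: −206 days → 28 July 2023.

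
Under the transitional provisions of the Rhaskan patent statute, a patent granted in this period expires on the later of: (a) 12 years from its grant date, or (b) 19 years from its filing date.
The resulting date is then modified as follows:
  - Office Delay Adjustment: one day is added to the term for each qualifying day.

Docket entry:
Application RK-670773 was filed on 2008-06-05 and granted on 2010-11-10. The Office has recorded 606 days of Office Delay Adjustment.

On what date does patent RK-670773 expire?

(a) grant + 12 years → 10 November 2022.
(b) filing + 19 years → 5 June 2027.
Later of the two: 5 June 2027.
Office Delay Adjustment: +606 days → 31 January 2029.

January 31, 2029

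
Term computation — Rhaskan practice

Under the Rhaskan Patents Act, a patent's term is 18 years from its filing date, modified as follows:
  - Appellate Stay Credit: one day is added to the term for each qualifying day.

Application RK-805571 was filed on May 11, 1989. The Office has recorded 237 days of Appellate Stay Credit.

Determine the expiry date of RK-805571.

2008-01-03

Base term: filing date + 18 years → 11 May 2007.
Appellate Stay Credit: +237 days → 3 January 2008.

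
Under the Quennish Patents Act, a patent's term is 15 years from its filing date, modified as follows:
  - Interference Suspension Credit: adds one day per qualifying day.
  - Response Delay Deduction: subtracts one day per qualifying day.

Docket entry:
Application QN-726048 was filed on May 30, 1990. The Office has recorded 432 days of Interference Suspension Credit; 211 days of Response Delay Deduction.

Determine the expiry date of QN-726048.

Base term: filing date + 15 years → 30 May 2005.
Interference Suspension Credit: +432 days → 5 August 2006.
Response Delay Deduction: −211 days → 6 January 2006.

January 6, 2006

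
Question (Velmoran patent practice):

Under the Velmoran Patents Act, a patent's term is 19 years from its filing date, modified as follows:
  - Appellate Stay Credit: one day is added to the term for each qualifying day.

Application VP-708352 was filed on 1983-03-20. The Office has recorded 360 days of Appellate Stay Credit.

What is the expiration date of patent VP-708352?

Base term: filing date + 19 years → 20 March 2002.
Appellate Stay Credit: +360 days → 15 March 2003.

March 15, 2003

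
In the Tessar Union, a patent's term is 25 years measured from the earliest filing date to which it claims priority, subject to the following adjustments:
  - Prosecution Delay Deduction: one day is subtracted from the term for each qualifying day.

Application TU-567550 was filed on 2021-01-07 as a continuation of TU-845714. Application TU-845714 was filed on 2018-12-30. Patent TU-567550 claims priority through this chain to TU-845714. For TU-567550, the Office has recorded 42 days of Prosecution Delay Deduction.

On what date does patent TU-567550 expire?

Earliest priority filing: 30 December 2018.
Base term: 30 December 2018 + 25 years → 30 December 2043.
Prosecution Delay Deduction: −42 days → 18 November 2043.

November 18, 2043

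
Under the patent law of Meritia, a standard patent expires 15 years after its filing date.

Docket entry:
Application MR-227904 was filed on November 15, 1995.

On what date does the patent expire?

Filing date + 15 years → 15 November 2010.

2010-11-15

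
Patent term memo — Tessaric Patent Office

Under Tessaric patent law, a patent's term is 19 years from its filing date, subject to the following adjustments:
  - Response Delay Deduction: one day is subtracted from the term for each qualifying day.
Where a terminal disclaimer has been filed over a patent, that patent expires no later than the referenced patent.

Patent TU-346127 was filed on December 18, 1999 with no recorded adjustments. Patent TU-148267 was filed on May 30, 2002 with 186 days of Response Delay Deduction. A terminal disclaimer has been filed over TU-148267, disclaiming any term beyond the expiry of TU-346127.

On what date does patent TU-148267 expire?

Natural term of TU-148267:
  Base: filing + 19 years → 30 May 2021.
  Response Delay Deduction: −186 days → 25 November 2020.
Expiry of referenced patent TU-346127:
  Base: filing + 19 years → 18 December 2018.
Terminal disclaimer: TU-148267 expires on the earlier of 25 November 2020 and 18 December 2018.

December 18, 2018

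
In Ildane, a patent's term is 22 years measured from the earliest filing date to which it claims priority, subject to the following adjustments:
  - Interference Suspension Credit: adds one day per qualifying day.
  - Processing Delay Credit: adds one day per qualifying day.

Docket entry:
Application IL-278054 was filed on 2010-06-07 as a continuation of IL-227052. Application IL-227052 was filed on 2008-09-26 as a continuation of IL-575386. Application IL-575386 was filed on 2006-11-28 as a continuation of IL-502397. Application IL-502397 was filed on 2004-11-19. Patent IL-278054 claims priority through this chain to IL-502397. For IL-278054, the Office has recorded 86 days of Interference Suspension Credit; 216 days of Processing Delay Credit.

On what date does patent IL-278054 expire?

2027-09-17

Earliest priority filing: 19 November 2004.
Base term: 19 November 2004 + 22 years → 19 November 2026.
Interference Suspension Credit: +86 days → 13 February 2027.
Processing Delay Credit: +216 days → 17 September 2027.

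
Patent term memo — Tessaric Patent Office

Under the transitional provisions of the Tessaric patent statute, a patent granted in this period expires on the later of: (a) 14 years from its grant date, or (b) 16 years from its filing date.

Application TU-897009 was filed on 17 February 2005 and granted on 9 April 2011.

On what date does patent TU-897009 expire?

April 9, 2025

(a) grant + 14 years → 9 April 2025.
(b) filing + 16 years → 17 February 2021.
Later of the two: 9 April 2025.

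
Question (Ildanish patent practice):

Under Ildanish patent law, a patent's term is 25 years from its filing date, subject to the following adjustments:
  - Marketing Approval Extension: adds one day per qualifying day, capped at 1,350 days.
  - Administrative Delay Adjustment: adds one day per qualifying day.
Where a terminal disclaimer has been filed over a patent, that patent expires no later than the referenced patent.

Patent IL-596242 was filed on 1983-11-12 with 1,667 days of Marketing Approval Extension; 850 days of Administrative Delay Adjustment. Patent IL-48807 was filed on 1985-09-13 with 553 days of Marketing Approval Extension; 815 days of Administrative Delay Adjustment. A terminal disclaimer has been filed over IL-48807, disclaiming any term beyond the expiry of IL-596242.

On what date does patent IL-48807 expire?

Natural term of IL-48807:
  Base: filing + 25 years → 13 September 2010.
  Marketing Approval Extension: 553 days (within the 1350-day cap) → +553 days → 19 March 2012.
  Administrative Delay Adjustment: +815 days → 12 June 2014.
Expiry of referenced patent IL-596242:
  Base: filing + 25 years → 12 November 2008.
  Marketing Approval Extension: 1667 days claimed exceeds the 1350-day cap, so +1350 days → 24 July 2012.
  Administrative Delay Adjustment: +850 days → 21 November 2014.
Terminal disclaimer: IL-48807 expires on the earlier of 12 June 2014 and 21 November 2014.

June 12, 2014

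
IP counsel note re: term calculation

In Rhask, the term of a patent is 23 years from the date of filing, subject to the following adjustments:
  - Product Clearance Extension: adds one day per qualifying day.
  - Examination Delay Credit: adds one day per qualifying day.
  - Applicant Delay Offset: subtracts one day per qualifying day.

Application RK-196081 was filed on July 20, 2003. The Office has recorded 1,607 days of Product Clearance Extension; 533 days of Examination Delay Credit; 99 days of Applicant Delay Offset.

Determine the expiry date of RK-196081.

Base term: filing date + 23 years → 20 July 2026.
Product Clearance Extension: +1607 days → 13 December 2030.
Examination Delay Credit: +533 days → 29 May 2032.
Applicant Delay Offset: −99 days → 20 February 2032.

2032-02-20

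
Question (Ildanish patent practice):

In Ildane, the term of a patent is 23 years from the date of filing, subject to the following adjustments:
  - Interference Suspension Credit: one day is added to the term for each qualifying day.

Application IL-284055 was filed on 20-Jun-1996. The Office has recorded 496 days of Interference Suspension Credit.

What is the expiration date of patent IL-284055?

Base term: filing date + 23 years → 20 June 2019.
Interference Suspension Credit: +496 days → 28 October 2020.

2020-10-28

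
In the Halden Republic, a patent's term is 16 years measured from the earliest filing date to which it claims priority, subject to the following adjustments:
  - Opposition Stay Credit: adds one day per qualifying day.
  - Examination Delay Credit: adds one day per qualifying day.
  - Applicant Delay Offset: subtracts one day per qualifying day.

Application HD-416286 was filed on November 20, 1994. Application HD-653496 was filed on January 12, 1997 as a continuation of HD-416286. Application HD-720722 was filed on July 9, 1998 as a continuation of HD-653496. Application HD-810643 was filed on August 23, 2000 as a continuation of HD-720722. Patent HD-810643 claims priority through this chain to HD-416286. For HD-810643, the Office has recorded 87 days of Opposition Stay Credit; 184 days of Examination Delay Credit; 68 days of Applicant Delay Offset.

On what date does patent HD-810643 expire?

Earliest priority filing: 20 November 1994.
Base term: 20 November 1994 + 16 years → 20 November 2010.
Opposition Stay Credit: +87 days → 15 February 2011.
Examination Delay Credit: +184 days → 18 August 2011.
Applicant Delay Offset: −68 days → 11 June 2011.

June 11, 2011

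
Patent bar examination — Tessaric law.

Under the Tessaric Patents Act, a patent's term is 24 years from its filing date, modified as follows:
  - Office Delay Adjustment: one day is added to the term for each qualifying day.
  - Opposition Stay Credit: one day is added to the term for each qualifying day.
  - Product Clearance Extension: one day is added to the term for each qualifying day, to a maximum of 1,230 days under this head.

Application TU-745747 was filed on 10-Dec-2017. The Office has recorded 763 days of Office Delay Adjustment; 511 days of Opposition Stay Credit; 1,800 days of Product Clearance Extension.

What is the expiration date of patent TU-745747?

Base term: filing date + 24 years → 10 December 2041.
Office Delay Adjustment: +763 days → 12 January 2044.
Opposition Stay Credit: +511 days → 6 June 2045.
Product Clearance Extension: 1800 days claimed exceeds the 1230-day cap, so +1230 days → 18 October 2048.

2048-10-18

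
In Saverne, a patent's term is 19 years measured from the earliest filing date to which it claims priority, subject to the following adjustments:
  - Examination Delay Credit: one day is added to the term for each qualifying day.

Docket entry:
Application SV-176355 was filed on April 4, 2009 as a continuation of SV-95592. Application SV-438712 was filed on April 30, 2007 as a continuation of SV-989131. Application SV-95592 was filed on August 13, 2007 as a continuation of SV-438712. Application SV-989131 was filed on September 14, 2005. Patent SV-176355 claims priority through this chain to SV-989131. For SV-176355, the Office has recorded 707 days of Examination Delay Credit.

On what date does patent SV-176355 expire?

Earliest priority filing: 14 September 2005.
Base term: 14 September 2005 + 19 years → 14 September 2024.
Examination Delay Credit: +707 days → 22 August 2026.

August 22, 2026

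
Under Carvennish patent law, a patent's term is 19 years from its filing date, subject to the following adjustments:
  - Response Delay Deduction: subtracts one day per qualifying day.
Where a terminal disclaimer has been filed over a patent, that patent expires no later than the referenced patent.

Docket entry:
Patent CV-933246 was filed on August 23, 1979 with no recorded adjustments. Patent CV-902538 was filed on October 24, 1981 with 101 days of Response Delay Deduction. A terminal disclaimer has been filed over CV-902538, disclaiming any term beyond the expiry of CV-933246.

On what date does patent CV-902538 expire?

August 23, 1998

Natural term of CV-902538:
  Base: filing + 19 years → 24 October 2000.
  Response Delay Deduction: −101 days → 15 July 2000.
Expiry of referenced patent CV-933246:
  Base: filing + 19 years → 23 August 1998.
Terminal disclaimer: CV-902538 expires on the earlier of 15 July 2000 and 23 August 1998.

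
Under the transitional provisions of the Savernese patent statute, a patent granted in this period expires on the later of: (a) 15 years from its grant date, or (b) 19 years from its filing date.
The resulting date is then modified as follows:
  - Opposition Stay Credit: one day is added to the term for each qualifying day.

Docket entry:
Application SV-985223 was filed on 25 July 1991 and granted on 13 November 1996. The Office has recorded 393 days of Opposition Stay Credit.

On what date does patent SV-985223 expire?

(a) grant + 15 years → 13 November 2011.
(b) filing + 19 years → 25 July 2010.
Later of the two: 13 November 2011.
Opposition Stay Credit: +393 days → 10 December 2012.

2012-12-10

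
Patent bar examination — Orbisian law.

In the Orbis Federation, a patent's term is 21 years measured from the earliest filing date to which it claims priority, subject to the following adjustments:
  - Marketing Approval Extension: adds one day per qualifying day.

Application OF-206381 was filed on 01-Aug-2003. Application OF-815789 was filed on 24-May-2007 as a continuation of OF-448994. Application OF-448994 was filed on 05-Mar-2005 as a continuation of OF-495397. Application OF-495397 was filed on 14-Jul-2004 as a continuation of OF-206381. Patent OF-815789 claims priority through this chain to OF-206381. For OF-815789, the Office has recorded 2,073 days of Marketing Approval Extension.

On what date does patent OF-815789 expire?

Earliest priority filing: 1 August 2003.
Base term: 1 August 2003 + 21 years → 1 August 2024.
Marketing Approval Extension: +2073 days → 5 April 2030.

2030-04-05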